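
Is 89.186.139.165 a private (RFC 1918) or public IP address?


RFC 1918 private ranges:
  10.0.0.0/8 (10.0.0.0 - 10.255.255.255)
  172.16.0.0/12 (172.16.0.0 - 172.31.255.255)
  192.168.0.0/16 (192.168.0.0 - 192.168.255.255)
Public (not in any RFC 1918 range)


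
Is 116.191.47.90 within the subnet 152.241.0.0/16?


Subnet network: 152.241.0.0
Test IP AND mask: 116.191.0.0
No, 116.191.47.90 is not in 152.241.0.0/16


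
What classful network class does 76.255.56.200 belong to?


First octet: 76
Binary: 01001100
0xxxxxxx -> Class A (1-126)
Class A, default mask 255.0.0.0 (/8)


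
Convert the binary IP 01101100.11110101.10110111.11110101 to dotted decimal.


01101100 = 108
11110101 = 245
10110111 = 183
11110101 = 245
IP: 108.245.183.245


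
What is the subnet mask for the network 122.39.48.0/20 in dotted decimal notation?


/20 means 20 network bits, 12 host bits
Binary: 11111111111111111111000000000000
Mask: 255.255.240.0


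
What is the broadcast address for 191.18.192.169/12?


Network: 191.16.0.0/12
Host bits = 20
Set all host bits to 1:
Broadcast: 191.31.255.255


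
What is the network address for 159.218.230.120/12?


IP:   10011111.11011010.11100110.01111000
Mask: 11111111.11110000.00000000.00000000
AND operation:
Net:  10011111.11010000.00000000.00000000
Network: 159.208.0.0/12


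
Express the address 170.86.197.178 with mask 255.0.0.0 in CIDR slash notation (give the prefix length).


Binary: 11111111.00000000.00000000.00000000
Count leading 1s
Prefix: /8


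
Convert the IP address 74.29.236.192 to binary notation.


74 = 01001010
29 = 00011101
236 = 11101100
192 = 11000000
Binary: 01001010.00011101.11101100.11000000


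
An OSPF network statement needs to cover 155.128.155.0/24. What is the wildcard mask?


Subnet mask: 255.255.255.0
Wildcard = 255.255.255.255 - subnet mask
255 - 255 = 0
255 - 255 = 0
255 - 255 = 0
255 - 0 = 255
Wildcard: 0.0.0.255


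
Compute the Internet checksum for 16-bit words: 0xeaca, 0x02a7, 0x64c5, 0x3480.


Sum all words (with carry folding):
+ 0xeaca = 0xeaca
+ 0x02a7 = 0xed71
+ 0x64c5 = 0x5237
+ 0x3480 = 0x86b7
One's complement: ~0x86b7
Checksum = 0x7948


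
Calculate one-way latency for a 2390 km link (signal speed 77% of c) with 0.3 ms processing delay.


Speed = 0.77 * 3e5 km/s = 231000 km/s
Propagation delay = 2390 / 231000 = 0.0103 s = 10.3463 ms
Processing delay = 0.3 ms
Total one-way latency = 10.6463 ms


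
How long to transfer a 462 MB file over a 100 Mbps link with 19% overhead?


Effective throughput = 100 * (1 - 19/100) = 81 Mbps
File size in Mb = 462 * 8 = 3696 Mb
Time = 3696 / 81
Time = 45.6296 seconds


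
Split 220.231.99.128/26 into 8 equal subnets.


New prefix = 26 + 3 = 29
Each subnet has 8 addresses
  220.231.99.128/29
  220.231.99.136/29
  220.231.99.144/29
  220.231.99.152/29
  220.231.99.160/29
  220.231.99.168/29
  220.231.99.176/29
  220.231.99.184/29
Subnets: 220.231.99.128/29, 220.231.99.136/29, 220.231.99.144/29, 220.231.99.152/29, 220.231.99.160/29, 220.231.99.168/29, 220.231.99.176/29, 220.231.99.184/29


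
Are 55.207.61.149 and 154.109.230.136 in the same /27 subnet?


Mask: 255.255.255.224
55.207.61.149 AND mask = 55.207.61.128
154.109.230.136 AND mask = 154.109.230.128
No, different subnets (55.207.61.128 vs 154.109.230.128)


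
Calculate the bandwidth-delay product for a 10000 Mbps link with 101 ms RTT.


BDP = bandwidth * RTT
= 10000 Mbps * 101 ms
= 10000 * 1e6 * 101 / 1000 bits
= 1010000000 bits
= 126250000 bytes
= 123291.0156 KB
BDP = 1010000000 bits (126250000 bytes)


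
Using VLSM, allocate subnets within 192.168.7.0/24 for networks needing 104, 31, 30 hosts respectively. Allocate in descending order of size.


104 hosts -> /25 (126 usable): 192.168.7.0/25
31 hosts -> /26 (62 usable): 192.168.7.128/26
30 hosts -> /27 (30 usable): 192.168.7.192/27
Allocation: 192.168.7.0/25 (104 hosts, 126 usable); 192.168.7.128/26 (31 hosts, 62 usable); 192.168.7.192/27 (30 hosts, 30 usable)


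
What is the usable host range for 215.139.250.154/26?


Network: 215.139.250.128
Broadcast: 215.139.250.191
First usable = network + 1
Last usable = broadcast - 1
Range: 215.139.250.129 to 215.139.250.190


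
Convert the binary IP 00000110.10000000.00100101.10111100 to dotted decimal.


00000110 = 6
10000000 = 128
00100101 = 37
10111100 = 188
IP: 6.128.37.188


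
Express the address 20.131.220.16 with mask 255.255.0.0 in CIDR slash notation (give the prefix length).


Binary: 11111111.11111111.00000000.00000000
Count leading 1s
Prefix: /16


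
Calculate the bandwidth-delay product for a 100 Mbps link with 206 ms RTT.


BDP = bandwidth * RTT
= 100 Mbps * 206 ms
= 100 * 1e6 * 206 / 1000 bits
= 20600000 bits
= 2575000 bytes
= 2514.6484 KB
BDP = 20600000 bits (2575000 bytes)


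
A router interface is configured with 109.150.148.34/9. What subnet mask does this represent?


/9 means 9 network bits, 23 host bits
Binary: 11111111100000000000000000000000
Mask: 255.128.0.0


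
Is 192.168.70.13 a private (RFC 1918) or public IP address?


RFC 1918 private ranges:
  10.0.0.0/8 (10.0.0.0 - 10.255.255.255)
  172.16.0.0/12 (172.16.0.0 - 172.31.255.255)
  192.168.0.0/16 (192.168.0.0 - 192.168.255.255)
Private (in 192.168.0.0/16)


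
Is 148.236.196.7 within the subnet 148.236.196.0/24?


Subnet network: 148.236.196.0
Test IP AND mask: 148.236.196.0
Yes, 148.236.196.7 is in 148.236.196.0/24


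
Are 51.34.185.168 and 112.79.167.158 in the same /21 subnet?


Mask: 255.255.248.0
51.34.185.168 AND mask = 51.34.184.0
112.79.167.158 AND mask = 112.79.160.0
No, different subnets (51.34.184.0 vs 112.79.160.0)


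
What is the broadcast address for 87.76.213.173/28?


Network: 87.76.213.160/28
Host bits = 4
Set all host bits to 1:
Broadcast: 87.76.213.175


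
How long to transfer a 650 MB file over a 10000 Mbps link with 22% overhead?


Effective throughput = 10000 * (1 - 22/100) = 7800 Mbps
File size in Mb = 650 * 8 = 5200 Mb
Time = 5200 / 7800
Time = 0.6667 seconds


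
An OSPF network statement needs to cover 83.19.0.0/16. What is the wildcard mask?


Subnet mask: 255.255.0.0
Wildcard = 255.255.255.255 - subnet mask
255 - 255 = 0
255 - 255 = 0
255 - 0 = 255
255 - 0 = 255
Wildcard: 0.0.255.255


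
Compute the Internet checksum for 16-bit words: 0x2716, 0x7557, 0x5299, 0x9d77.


Sum all words (with carry folding):
+ 0x2716 = 0x2716
+ 0x7557 = 0x9c6d
+ 0x5299 = 0xef06
+ 0x9d77 = 0x8c7e
One's complement: ~0x8c7e
Checksum = 0x7381


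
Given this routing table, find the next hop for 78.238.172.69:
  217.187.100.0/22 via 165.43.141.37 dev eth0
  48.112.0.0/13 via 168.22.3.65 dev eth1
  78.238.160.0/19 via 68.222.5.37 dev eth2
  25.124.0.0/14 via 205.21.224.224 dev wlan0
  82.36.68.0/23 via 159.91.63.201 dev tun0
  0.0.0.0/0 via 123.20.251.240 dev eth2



Longest prefix match for 78.238.172.69:
  /22 217.187.100.0: no
  /13 48.112.0.0: no
  /19 78.238.160.0: MATCH
  /14 25.124.0.0: no
  /23 82.36.68.0: no
  /0 0.0.0.0: MATCH
Selected: next-hop 68.222.5.37 via eth2 (matched /19)


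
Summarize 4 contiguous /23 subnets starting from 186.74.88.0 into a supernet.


Original prefix: /23
Number of subnets: 4 = 2^2
New prefix = 23 - 2 = 21
Supernet: 186.74.88.0/21


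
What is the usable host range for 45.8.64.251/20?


Network: 45.8.64.0
Broadcast: 45.8.79.255
First usable = network + 1
Last usable = broadcast - 1
Range: 45.8.64.1 to 45.8.79.254


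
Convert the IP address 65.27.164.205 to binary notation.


65 = 01000001
27 = 00011011
164 = 10100100
205 = 11001101
Binary: 01000001.00011011.10100100.11001101


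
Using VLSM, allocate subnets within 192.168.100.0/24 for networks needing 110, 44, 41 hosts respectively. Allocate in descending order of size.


110 hosts -> /25 (126 usable): 192.168.100.0/25
44 hosts -> /26 (62 usable): 192.168.100.128/26
41 hosts -> /26 (62 usable): 192.168.100.192/26
Allocation: 192.168.100.0/25 (110 hosts, 126 usable); 192.168.100.128/26 (44 hosts, 62 usable); 192.168.100.192/26 (41 hosts, 62 usable)


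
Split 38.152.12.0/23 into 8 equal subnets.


New prefix = 23 + 3 = 26
Each subnet has 64 addresses
  38.152.12.0/26
  38.152.12.64/26
  38.152.12.128/26
  38.152.12.192/26
  38.152.13.0/26
  38.152.13.64/26
  38.152.13.128/26
  38.152.13.192/26
Subnets: 38.152.12.0/26, 38.152.12.64/26, 38.152.12.128/26, 38.152.12.192/26, 38.152.13.0/26, 38.152.13.64/26, 38.152.13.128/26, 38.152.13.192/26


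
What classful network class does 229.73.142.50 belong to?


First octet: 229
Binary: 11100101
1110xxxx -> Class D (224-239)
Class D (multicast), default mask N/A


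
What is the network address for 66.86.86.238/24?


IP:   01000010.01010110.01010110.11101110
Mask: 11111111.11111111.11111111.00000000
AND operation:
Net:  01000010.01010110.01010110.00000000
Network: 66.86.86.0/24


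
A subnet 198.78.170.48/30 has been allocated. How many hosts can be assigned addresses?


Host bits = 32 - 30 = 2
Total addresses = 2^2 = 4
Usable = total - 2 (network and broadcast)
Usable hosts: 2


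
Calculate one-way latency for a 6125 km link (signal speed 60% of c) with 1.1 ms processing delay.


Speed = 0.6 * 3e5 km/s = 180000 km/s
Propagation delay = 6125 / 180000 = 0.034 s = 34.0278 ms
Processing delay = 1.1 ms
Total one-way latency = 35.1278 ms


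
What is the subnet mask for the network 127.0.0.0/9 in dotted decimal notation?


/9 means 9 network bits, 23 host bits
Binary: 11111111100000000000000000000000
Mask: 255.128.0.0


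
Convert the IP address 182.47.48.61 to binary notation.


182 = 10110110
47 = 00101111
48 = 00110000
61 = 00111101
Binary: 10110110.00101111.00110000.00111101


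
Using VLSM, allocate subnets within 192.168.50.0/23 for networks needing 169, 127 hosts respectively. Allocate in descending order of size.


169 hosts -> /24 (254 usable): 192.168.50.0/24
127 hosts -> /24 (254 usable): 192.168.51.0/24
Allocation: 192.168.50.0/24 (169 hosts, 254 usable); 192.168.51.0/24 (127 hosts, 254 usable)


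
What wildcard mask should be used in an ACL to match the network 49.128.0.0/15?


Subnet mask: 255.254.0.0
Wildcard = 255.255.255.255 - subnet mask
255 - 255 = 0
255 - 254 = 1
255 - 0 = 255
255 - 0 = 255
Wildcard: 0.1.255.255


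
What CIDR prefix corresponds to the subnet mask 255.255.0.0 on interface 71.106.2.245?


Binary: 11111111.11111111.00000000.00000000
Count leading 1s
Prefix: /16


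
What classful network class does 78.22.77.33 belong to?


First octet: 78
Binary: 01001110
0xxxxxxx -> Class A (1-126)
Class A, default mask 255.0.0.0 (/8)


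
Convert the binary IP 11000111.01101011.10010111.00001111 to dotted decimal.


11000111 = 199
01101011 = 107
10010111 = 151
00001111 = 15
IP: 199.107.151.15


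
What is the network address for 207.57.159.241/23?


IP:   11001111.00111001.10011111.11110001
Mask: 11111111.11111111.11111110.00000000
AND operation:
Net:  11001111.00111001.10011110.00000000
Network: 207.57.158.0/23


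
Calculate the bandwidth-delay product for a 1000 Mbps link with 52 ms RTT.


BDP = bandwidth * RTT
= 1000 Mbps * 52 ms
= 1000 * 1e6 * 52 / 1000 bits
= 52000000 bits
= 6500000 bytes
= 6347.6562 KB
BDP = 52000000 bits (6500000 bytes)


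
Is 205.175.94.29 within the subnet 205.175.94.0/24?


Subnet network: 205.175.94.0
Test IP AND mask: 205.175.94.0
Yes, 205.175.94.29 is in 205.175.94.0/24


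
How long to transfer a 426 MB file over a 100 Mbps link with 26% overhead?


Effective throughput = 100 * (1 - 26/100) = 74 Mbps
File size in Mb = 426 * 8 = 3408 Mb
Time = 3408 / 74
Time = 46.0541 seconds


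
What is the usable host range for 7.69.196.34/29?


Network: 7.69.196.32
Broadcast: 7.69.196.39
First usable = network + 1
Last usable = broadcast - 1
Range: 7.69.196.33 to 7.69.196.38


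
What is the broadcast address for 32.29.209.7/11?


Network: 32.0.0.0/11
Host bits = 21
Set all host bits to 1:
Broadcast: 32.31.255.255


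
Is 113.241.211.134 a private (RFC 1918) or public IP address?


RFC 1918 private ranges:
  10.0.0.0/8 (10.0.0.0 - 10.255.255.255)
  172.16.0.0/12 (172.16.0.0 - 172.31.255.255)
  192.168.0.0/16 (192.168.0.0 - 192.168.255.255)
Public (not in any RFC 1918 range)


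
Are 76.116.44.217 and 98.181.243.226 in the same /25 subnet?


Mask: 255.255.255.128
76.116.44.217 AND mask = 76.116.44.128
98.181.243.226 AND mask = 98.181.243.128
No, different subnets (76.116.44.128 vs 98.181.243.128)


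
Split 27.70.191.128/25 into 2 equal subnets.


New prefix = 25 + 1 = 26
Each subnet has 64 addresses
  27.70.191.128/26
  27.70.191.192/26
Subnets: 27.70.191.128/26, 27.70.191.192/26


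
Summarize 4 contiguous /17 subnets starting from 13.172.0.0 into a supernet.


Original prefix: /17
Number of subnets: 4 = 2^2
New prefix = 17 - 2 = 15
Supernet: 13.172.0.0/15


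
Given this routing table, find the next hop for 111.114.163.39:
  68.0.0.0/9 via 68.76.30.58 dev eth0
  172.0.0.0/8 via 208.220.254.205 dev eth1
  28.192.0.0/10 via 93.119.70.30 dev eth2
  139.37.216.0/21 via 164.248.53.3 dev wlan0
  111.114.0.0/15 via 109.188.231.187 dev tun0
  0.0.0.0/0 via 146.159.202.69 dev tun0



Longest prefix match for 111.114.163.39:
  /9 68.0.0.0: no
  /8 172.0.0.0: no
  /10 28.192.0.0: no
  /21 139.37.216.0: no
  /15 111.114.0.0: MATCH
  /0 0.0.0.0: MATCH
Selected: next-hop 109.188.231.187 via tun0 (matched /15)


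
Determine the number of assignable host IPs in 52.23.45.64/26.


Host bits = 32 - 26 = 6
Total addresses = 2^6 = 64
Usable = total - 2 (network and broadcast)
Usable hosts: 62


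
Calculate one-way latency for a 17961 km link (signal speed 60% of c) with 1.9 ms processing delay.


Speed = 0.6 * 3e5 km/s = 180000 km/s
Propagation delay = 17961 / 180000 = 0.0998 s = 99.7833 ms
Processing delay = 1.9 ms
Total one-way latency = 101.6833 ms


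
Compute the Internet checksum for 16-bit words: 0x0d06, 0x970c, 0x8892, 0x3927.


Sum all words (with carry folding):
+ 0x0d06 = 0x0d06
+ 0x970c = 0xa412
+ 0x8892 = 0x2ca5
+ 0x3927 = 0x65cc
One's complement: ~0x65cc
Checksum = 0x9a33


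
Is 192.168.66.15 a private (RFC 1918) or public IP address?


RFC 1918 private ranges:
  10.0.0.0/8 (10.0.0.0 - 10.255.255.255)
  172.16.0.0/12 (172.16.0.0 - 172.31.255.255)
  192.168.0.0/16 (192.168.0.0 - 192.168.255.255)
Private (in 192.168.0.0/16)


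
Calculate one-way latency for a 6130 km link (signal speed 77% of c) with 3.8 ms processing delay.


Speed = 0.77 * 3e5 km/s = 231000 km/s
Propagation delay = 6130 / 231000 = 0.0265 s = 26.5368 ms
Processing delay = 3.8 ms
Total one-way latency = 30.3368 ms


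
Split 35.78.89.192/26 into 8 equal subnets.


New prefix = 26 + 3 = 29
Each subnet has 8 addresses
  35.78.89.192/29
  35.78.89.200/29
  35.78.89.208/29
  35.78.89.216/29
  35.78.89.224/29
  35.78.89.232/29
  35.78.89.240/29
  35.78.89.248/29
Subnets: 35.78.89.192/29, 35.78.89.200/29, 35.78.89.208/29, 35.78.89.216/29, 35.78.89.224/29, 35.78.89.232/29, 35.78.89.240/29, 35.78.89.248/29


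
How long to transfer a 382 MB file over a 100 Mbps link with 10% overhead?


Effective throughput = 100 * (1 - 10/100) = 90 Mbps
File size in Mb = 382 * 8 = 3056 Mb
Time = 3056 / 90
Time = 33.9556 seconds


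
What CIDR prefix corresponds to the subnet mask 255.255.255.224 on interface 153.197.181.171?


Binary: 11111111.11111111.11111111.11100000
Count leading 1s
Prefix: /27


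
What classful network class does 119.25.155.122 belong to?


First octet: 119
Binary: 01110111
0xxxxxxx -> Class A (1-126)
Class A, default mask 255.0.0.0 (/8)


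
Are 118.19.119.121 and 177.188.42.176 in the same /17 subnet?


Mask: 255.255.128.0
118.19.119.121 AND mask = 118.19.0.0
177.188.42.176 AND mask = 177.188.0.0
No, different subnets (118.19.0.0 vs 177.188.0.0)


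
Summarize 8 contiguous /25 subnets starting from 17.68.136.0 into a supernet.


Original prefix: /25
Number of subnets: 8 = 2^3
New prefix = 25 - 3 = 22
Supernet: 17.68.136.0/22


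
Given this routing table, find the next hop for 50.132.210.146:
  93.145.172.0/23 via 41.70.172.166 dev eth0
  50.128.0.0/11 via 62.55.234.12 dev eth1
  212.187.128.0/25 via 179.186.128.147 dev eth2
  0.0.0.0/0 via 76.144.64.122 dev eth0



Longest prefix match for 50.132.210.146:
  /23 93.145.172.0: no
  /11 50.128.0.0: MATCH
  /25 212.187.128.0: no
  /0 0.0.0.0: MATCH
Selected: next-hop 62.55.234.12 via eth1 (matched /11)


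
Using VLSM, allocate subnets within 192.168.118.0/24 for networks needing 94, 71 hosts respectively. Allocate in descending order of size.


94 hosts -> /25 (126 usable): 192.168.118.0/25
71 hosts -> /25 (126 usable): 192.168.118.128/25
Allocation: 192.168.118.0/25 (94 hosts, 126 usable); 192.168.118.128/25 (71 hosts, 126 usable)


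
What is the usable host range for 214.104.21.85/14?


Network: 214.104.0.0
Broadcast: 214.107.255.255
First usable = network + 1
Last usable = broadcast - 1
Range: 214.104.0.1 to 214.107.255.254


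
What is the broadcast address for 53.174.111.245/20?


Network: 53.174.96.0/20
Host bits = 12
Set all host bits to 1:
Broadcast: 53.174.111.255


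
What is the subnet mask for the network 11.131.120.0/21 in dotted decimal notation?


/21 means 21 network bits, 11 host bits
Binary: 11111111111111111111100000000000
Mask: 255.255.248.0


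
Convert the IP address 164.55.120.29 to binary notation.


164 = 10100100
55 = 00110111
120 = 01111000
29 = 00011101
Binary: 10100100.00110111.01111000.00011101


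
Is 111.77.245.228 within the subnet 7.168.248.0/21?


Subnet network: 7.168.248.0
Test IP AND mask: 111.77.240.0
No, 111.77.245.228 is not in 7.168.248.0/21


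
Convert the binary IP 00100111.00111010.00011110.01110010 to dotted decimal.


00100111 = 39
00111010 = 58
00011110 = 30
01110010 = 114
IP: 39.58.30.114


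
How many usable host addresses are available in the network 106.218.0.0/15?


Host bits = 32 - 15 = 17
Total addresses = 2^17 = 131072
Usable = total - 2 (network and broadcast)
Usable hosts: 131070


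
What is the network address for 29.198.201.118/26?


IP:   00011101.11000110.11001001.01110110
Mask: 11111111.11111111.11111111.11000000
AND operation:
Net:  00011101.11000110.11001001.01000000
Network: 29.198.201.64/26


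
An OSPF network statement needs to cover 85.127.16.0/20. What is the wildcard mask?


Subnet mask: 255.255.240.0
Wildcard = 255.255.255.255 - subnet mask
255 - 255 = 0
255 - 255 = 0
255 - 240 = 15
255 - 0 = 255
Wildcard: 0.0.15.255


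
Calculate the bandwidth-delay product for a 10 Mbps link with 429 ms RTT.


BDP = bandwidth * RTT
= 10 Mbps * 429 ms
= 10 * 1e6 * 429 / 1000 bits
= 4290000 bits
= 536250 bytes
= 523.6816 KB
BDP = 4290000 bits (536250 bytes)


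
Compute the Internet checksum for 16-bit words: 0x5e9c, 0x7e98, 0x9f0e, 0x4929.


Sum all words (with carry folding):
+ 0x5e9c = 0x5e9c
+ 0x7e98 = 0xdd34
+ 0x9f0e = 0x7c43
+ 0x4929 = 0xc56c
One's complement: ~0xc56c
Checksum = 0x3a93


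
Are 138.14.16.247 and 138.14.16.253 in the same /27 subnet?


Mask: 255.255.255.224
138.14.16.247 AND mask = 138.14.16.224
138.14.16.253 AND mask = 138.14.16.224
Yes, same subnet (138.14.16.224)


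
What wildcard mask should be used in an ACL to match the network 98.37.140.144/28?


Subnet mask: 255.255.255.240
Wildcard = 255.255.255.255 - subnet mask
255 - 255 = 0
255 - 255 = 0
255 - 255 = 0
255 - 240 = 15
Wildcard: 0.0.0.15


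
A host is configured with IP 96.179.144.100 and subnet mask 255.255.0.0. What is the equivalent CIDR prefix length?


Binary: 11111111.11111111.00000000.00000000
Count leading 1s
Prefix: /16


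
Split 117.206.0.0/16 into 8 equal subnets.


New prefix = 16 + 3 = 19
Each subnet has 8192 addresses
  117.206.0.0/19
  117.206.32.0/19
  117.206.64.0/19
  117.206.96.0/19
  117.206.128.0/19
  117.206.160.0/19
  117.206.192.0/19
  117.206.224.0/19
Subnets: 117.206.0.0/19, 117.206.32.0/19, 117.206.64.0/19, 117.206.96.0/19, 117.206.128.0/19, 117.206.160.0/19, 117.206.192.0/19, 117.206.224.0/19


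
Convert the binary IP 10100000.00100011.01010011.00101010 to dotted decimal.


10100000 = 160
00100011 = 35
01010011 = 83
00101010 = 42
IP: 160.35.83.42


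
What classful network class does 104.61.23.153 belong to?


First octet: 104
Binary: 01101000
0xxxxxxx -> Class A (1-126)
Class A, default mask 255.0.0.0 (/8)


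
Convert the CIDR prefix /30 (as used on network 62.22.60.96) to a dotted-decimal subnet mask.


/30 means 30 network bits, 2 host bits
Binary: 11111111111111111111111111111100
Mask: 255.255.255.252


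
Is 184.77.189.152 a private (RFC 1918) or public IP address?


RFC 1918 private ranges:
  10.0.0.0/8 (10.0.0.0 - 10.255.255.255)
  172.16.0.0/12 (172.16.0.0 - 172.31.255.255)
  192.168.0.0/16 (192.168.0.0 - 192.168.255.255)
Public (not in any RFC 1918 range)


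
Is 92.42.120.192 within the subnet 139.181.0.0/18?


Subnet network: 139.181.0.0
Test IP AND mask: 92.42.64.0
No, 92.42.120.192 is not in 139.181.0.0/18


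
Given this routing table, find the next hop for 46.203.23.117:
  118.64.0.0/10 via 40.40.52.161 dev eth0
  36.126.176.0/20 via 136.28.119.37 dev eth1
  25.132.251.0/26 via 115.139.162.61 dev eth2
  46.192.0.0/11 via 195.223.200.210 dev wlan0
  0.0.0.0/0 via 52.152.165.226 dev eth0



Longest prefix match for 46.203.23.117:
  /10 118.64.0.0: no
  /20 36.126.176.0: no
  /26 25.132.251.0: no
  /11 46.192.0.0: MATCH
  /0 0.0.0.0: MATCH
Selected: next-hop 195.223.200.210 via wlan0 (matched /11)


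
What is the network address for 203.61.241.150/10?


IP:   11001011.00111101.11110001.10010110
Mask: 11111111.11000000.00000000.00000000
AND operation:
Net:  11001011.00000000.00000000.00000000
Network: 203.0.0.0/10


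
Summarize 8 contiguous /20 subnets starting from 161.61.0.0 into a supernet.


Original prefix: /20
Number of subnets: 8 = 2^3
New prefix = 20 - 3 = 17
Supernet: 161.61.0.0/17


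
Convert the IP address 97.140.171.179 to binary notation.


97 = 01100001
140 = 10001100
171 = 10101011
179 = 10110011
Binary: 01100001.10001100.10101011.10110011


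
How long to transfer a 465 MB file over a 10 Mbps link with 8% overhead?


Effective throughput = 10 * (1 - 8/100) = 9.2 Mbps
File size in Mb = 465 * 8 = 3720 Mb
Time = 3720 / 9.2
Time = 404.3478 seconds


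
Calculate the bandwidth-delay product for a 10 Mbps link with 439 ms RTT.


BDP = bandwidth * RTT
= 10 Mbps * 439 ms
= 10 * 1e6 * 439 / 1000 bits
= 4390000 bits
= 548750 bytes
= 535.8887 KB
BDP = 4390000 bits (548750 bytes)


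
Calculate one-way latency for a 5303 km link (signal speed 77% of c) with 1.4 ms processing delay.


Speed = 0.77 * 3e5 km/s = 231000 km/s
Propagation delay = 5303 / 231000 = 0.023 s = 22.9567 ms
Processing delay = 1.4 ms
Total one-way latency = 24.3567 ms


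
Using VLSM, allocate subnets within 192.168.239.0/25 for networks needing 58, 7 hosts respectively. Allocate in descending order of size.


58 hosts -> /26 (62 usable): 192.168.239.0/26
7 hosts -> /28 (14 usable): 192.168.239.64/28
Allocation: 192.168.239.0/26 (58 hosts, 62 usable); 192.168.239.64/28 (7 hosts, 14 usable)


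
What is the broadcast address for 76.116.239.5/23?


Network: 76.116.238.0/23
Host bits = 9
Set all host bits to 1:
Broadcast: 76.116.239.255


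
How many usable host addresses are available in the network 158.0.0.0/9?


Host bits = 32 - 9 = 23
Total addresses = 2^23 = 8388608
Usable = total - 2 (network and broadcast)
Usable hosts: 8388606


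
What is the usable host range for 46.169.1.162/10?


Network: 46.128.0.0
Broadcast: 46.191.255.255
First usable = network + 1
Last usable = broadcast - 1
Range: 46.128.0.1 to 46.191.255.254


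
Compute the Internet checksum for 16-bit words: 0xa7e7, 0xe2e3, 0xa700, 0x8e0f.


Sum all words (with carry folding):
+ 0xa7e7 = 0xa7e7
+ 0xe2e3 = 0x8acb
+ 0xa700 = 0x31cc
+ 0x8e0f = 0xbfdb
One's complement: ~0xbfdb
Checksum = 0x4024


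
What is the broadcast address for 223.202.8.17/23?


Network: 223.202.8.0/23
Host bits = 9
Set all host bits to 1:
Broadcast: 223.202.9.255


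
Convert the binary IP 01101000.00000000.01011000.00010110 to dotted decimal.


01101000 = 104
00000000 = 0
01011000 = 88
00010110 = 22
IP: 104.0.88.22


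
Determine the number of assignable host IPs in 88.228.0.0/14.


Host bits = 32 - 14 = 18
Total addresses = 2^18 = 262144
Usable = total - 2 (network and broadcast)
Usable hosts: 262142


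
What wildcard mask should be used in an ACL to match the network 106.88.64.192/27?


Subnet mask: 255.255.255.224
Wildcard = 255.255.255.255 - subnet mask
255 - 255 = 0
255 - 255 = 0
255 - 255 = 0
255 - 224 = 31
Wildcard: 0.0.0.31


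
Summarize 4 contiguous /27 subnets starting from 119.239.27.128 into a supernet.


Original prefix: /27
Number of subnets: 4 = 2^2
New prefix = 27 - 2 = 25
Supernet: 119.239.27.128/25


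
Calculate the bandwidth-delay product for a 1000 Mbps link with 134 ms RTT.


BDP = bandwidth * RTT
= 1000 Mbps * 134 ms
= 1000 * 1e6 * 134 / 1000 bits
= 134000000 bits
= 16750000 bytes
= 16357.4219 KB
BDP = 134000000 bits (16750000 bytes)


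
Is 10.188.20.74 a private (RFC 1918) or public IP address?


RFC 1918 private ranges:
  10.0.0.0/8 (10.0.0.0 - 10.255.255.255)
  172.16.0.0/12 (172.16.0.0 - 172.31.255.255)
  192.168.0.0/16 (192.168.0.0 - 192.168.255.255)
Private (in 10.0.0.0/8)


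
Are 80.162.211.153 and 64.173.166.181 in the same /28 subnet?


Mask: 255.255.255.240
80.162.211.153 AND mask = 80.162.211.144
64.173.166.181 AND mask = 64.173.166.176
No, different subnets (80.162.211.144 vs 64.173.166.176)


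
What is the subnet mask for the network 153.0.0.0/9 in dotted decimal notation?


/9 means 9 network bits, 23 host bits
Binary: 11111111100000000000000000000000
Mask: 255.128.0.0


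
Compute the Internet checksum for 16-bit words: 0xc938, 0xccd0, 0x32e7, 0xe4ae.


Sum all words (with carry folding):
+ 0xc938 = 0xc938
+ 0xccd0 = 0x9609
+ 0x32e7 = 0xc8f0
+ 0xe4ae = 0xad9f
One's complement: ~0xad9f
Checksum = 0x5260


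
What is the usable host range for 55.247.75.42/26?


Network: 55.247.75.0
Broadcast: 55.247.75.63
First usable = network + 1
Last usable = broadcast - 1
Range: 55.247.75.1 to 55.247.75.62


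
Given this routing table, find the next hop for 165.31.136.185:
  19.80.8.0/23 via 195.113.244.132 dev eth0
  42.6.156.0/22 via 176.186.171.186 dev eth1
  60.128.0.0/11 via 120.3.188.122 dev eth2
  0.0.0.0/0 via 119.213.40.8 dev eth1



Longest prefix match for 165.31.136.185:
  /23 19.80.8.0: no
  /22 42.6.156.0: no
  /11 60.128.0.0: no
  /0 0.0.0.0: MATCH
Selected: next-hop 119.213.40.8 via eth1 (matched /0)


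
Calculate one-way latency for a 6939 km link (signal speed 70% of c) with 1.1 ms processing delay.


Speed = 0.7 * 3e5 km/s = 210000 km/s
Propagation delay = 6939 / 210000 = 0.033 s = 33.0429 ms
Processing delay = 1.1 ms
Total one-way latency = 34.1429 ms


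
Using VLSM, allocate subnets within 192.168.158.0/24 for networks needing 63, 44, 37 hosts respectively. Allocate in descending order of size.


63 hosts -> /25 (126 usable): 192.168.158.0/25
44 hosts -> /26 (62 usable): 192.168.158.128/26
37 hosts -> /26 (62 usable): 192.168.158.192/26
Allocation: 192.168.158.0/25 (63 hosts, 126 usable); 192.168.158.128/26 (44 hosts, 62 usable); 192.168.158.192/26 (37 hosts, 62 usable)


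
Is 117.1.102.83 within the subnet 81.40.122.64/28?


Subnet network: 81.40.122.64
Test IP AND mask: 117.1.102.80
No, 117.1.102.83 is not in 81.40.122.64/28


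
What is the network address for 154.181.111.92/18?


IP:   10011010.10110101.01101111.01011100
Mask: 11111111.11111111.11000000.00000000
AND operation:
Net:  10011010.10110101.01000000.00000000
Network: 154.181.64.0/18


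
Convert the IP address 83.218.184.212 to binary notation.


83 = 01010011
218 = 11011010
184 = 10111000
212 = 11010100
Binary: 01010011.11011010.10111000.11010100


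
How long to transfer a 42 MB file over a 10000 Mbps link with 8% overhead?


Effective throughput = 10000 * (1 - 8/100) = 9200 Mbps
File size in Mb = 42 * 8 = 336 Mb
Time = 336 / 9200
Time = 0.0365 seconds


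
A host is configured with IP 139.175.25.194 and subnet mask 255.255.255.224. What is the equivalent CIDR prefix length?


Binary: 11111111.11111111.11111111.11100000
Count leading 1s
Prefix: /27


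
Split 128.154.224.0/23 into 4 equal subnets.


New prefix = 23 + 2 = 25
Each subnet has 128 addresses
  128.154.224.0/25
  128.154.224.128/25
  128.154.225.0/25
  128.154.225.128/25
Subnets: 128.154.224.0/25, 128.154.224.128/25, 128.154.225.0/25, 128.154.225.128/25


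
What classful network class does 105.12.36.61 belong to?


First octet: 105
Binary: 01101001
0xxxxxxx -> Class A (1-126)
Class A, default mask 255.0.0.0 (/8)


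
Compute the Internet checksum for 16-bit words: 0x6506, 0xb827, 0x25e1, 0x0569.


Sum all words (with carry folding):
+ 0x6506 = 0x6506
+ 0xb827 = 0x1d2e
+ 0x25e1 = 0x430f
+ 0x0569 = 0x4878
One's complement: ~0x4878
Checksum = 0xb787


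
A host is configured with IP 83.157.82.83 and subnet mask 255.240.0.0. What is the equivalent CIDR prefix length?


Binary: 11111111.11110000.00000000.00000000
Count leading 1s
Prefix: /12


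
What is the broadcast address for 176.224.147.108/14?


Network: 176.224.0.0/14
Host bits = 18
Set all host bits to 1:
Broadcast: 176.227.255.255


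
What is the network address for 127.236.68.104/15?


IP:   01111111.11101100.01000100.01101000
Mask: 11111111.11111110.00000000.00000000
AND operation:
Net:  01111111.11101100.00000000.00000000
Network: 127.236.0.0/15


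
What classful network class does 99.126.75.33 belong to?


First octet: 99
Binary: 01100011
0xxxxxxx -> Class A (1-126)
Class A, default mask 255.0.0.0 (/8)


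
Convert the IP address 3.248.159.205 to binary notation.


3 = 00000011
248 = 11111000
159 = 10011111
205 = 11001101
Binary: 00000011.11111000.10011111.11001101


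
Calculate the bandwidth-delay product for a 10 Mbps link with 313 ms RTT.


BDP = bandwidth * RTT
= 10 Mbps * 313 ms
= 10 * 1e6 * 313 / 1000 bits
= 3130000 bits
= 391250 bytes
= 382.0801 KB
BDP = 3130000 bits (391250 bytes)


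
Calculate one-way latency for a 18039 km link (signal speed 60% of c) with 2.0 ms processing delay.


Speed = 0.6 * 3e5 km/s = 180000 km/s
Propagation delay = 18039 / 180000 = 0.1002 s = 100.2167 ms
Processing delay = 2.0 ms
Total one-way latency = 102.2167 ms


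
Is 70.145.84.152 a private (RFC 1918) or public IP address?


RFC 1918 private ranges:
  10.0.0.0/8 (10.0.0.0 - 10.255.255.255)
  172.16.0.0/12 (172.16.0.0 - 172.31.255.255)
  192.168.0.0/16 (192.168.0.0 - 192.168.255.255)
Public (not in any RFC 1918 range)


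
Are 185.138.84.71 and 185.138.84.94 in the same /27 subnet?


Mask: 255.255.255.224
185.138.84.71 AND mask = 185.138.84.64
185.138.84.94 AND mask = 185.138.84.64
Yes, same subnet (185.138.84.64)


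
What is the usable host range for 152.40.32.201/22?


Network: 152.40.32.0
Broadcast: 152.40.35.255
First usable = network + 1
Last usable = broadcast - 1
Range: 152.40.32.1 to 152.40.35.254


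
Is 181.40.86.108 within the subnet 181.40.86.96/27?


Subnet network: 181.40.86.96
Test IP AND mask: 181.40.86.96
Yes, 181.40.86.108 is in 181.40.86.96/27


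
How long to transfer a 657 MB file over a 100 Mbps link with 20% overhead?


Effective throughput = 100 * (1 - 20/100) = 80 Mbps
File size in Mb = 657 * 8 = 5256 Mb
Time = 5256 / 80
Time = 65.7 seconds


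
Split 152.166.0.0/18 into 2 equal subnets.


New prefix = 18 + 1 = 19
Each subnet has 8192 addresses
  152.166.0.0/19
  152.166.32.0/19
Subnets: 152.166.0.0/19, 152.166.32.0/19


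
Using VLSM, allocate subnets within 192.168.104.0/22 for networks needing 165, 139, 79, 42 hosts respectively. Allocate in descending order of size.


165 hosts -> /24 (254 usable): 192.168.104.0/24
139 hosts -> /24 (254 usable): 192.168.105.0/24
79 hosts -> /25 (126 usable): 192.168.106.0/25
42 hosts -> /26 (62 usable): 192.168.106.128/26
Allocation: 192.168.104.0/24 (165 hosts, 254 usable); 192.168.105.0/24 (139 hosts, 254 usable); 192.168.106.0/25 (79 hosts, 126 usable); 192.168.106.128/26 (42 hosts, 62 usable)


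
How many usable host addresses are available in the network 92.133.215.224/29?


Host bits = 32 - 29 = 3
Total addresses = 2^3 = 8
Usable = total - 2 (network and broadcast)
Usable hosts: 6


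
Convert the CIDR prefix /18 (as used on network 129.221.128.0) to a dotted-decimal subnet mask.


/18 means 18 network bits, 14 host bits
Binary: 11111111111111111100000000000000
Mask: 255.255.192.0


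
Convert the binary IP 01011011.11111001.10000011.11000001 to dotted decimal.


01011011 = 91
11111001 = 249
10000011 = 131
11000001 = 193
IP: 91.249.131.193


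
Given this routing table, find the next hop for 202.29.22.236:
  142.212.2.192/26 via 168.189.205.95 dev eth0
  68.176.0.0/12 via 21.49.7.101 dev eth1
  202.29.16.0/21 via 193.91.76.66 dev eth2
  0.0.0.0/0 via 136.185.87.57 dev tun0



Longest prefix match for 202.29.22.236:
  /26 142.212.2.192: no
  /12 68.176.0.0: no
  /21 202.29.16.0: MATCH
  /0 0.0.0.0: MATCH
Selected: next-hop 193.91.76.66 via eth2 (matched /21)


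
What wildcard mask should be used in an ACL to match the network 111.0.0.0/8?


Subnet mask: 255.0.0.0
Wildcard = 255.255.255.255 - subnet mask
255 - 255 = 0
255 - 0 = 255
255 - 0 = 255
255 - 0 = 255
Wildcard: 0.255.255.255


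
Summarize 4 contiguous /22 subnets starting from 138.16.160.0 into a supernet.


Original prefix: /22
Number of subnets: 4 = 2^2
New prefix = 22 - 2 = 20
Supernet: 138.16.160.0/20


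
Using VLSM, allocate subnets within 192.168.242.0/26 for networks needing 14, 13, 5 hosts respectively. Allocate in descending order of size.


14 hosts -> /28 (14 usable): 192.168.242.0/28
13 hosts -> /28 (14 usable): 192.168.242.16/28
5 hosts -> /29 (6 usable): 192.168.242.32/29
Allocation: 192.168.242.0/28 (14 hosts, 14 usable); 192.168.242.16/28 (13 hosts, 14 usable); 192.168.242.32/29 (5 hosts, 6 usable)


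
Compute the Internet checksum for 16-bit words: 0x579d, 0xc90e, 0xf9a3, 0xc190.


Sum all words (with carry folding):
+ 0x579d = 0x579d
+ 0xc90e = 0x20ac
+ 0xf9a3 = 0x1a50
+ 0xc190 = 0xdbe0
One's complement: ~0xdbe0
Checksum = 0x241f


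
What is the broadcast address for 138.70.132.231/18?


Network: 138.70.128.0/18
Host bits = 14
Set all host bits to 1:
Broadcast: 138.70.191.255


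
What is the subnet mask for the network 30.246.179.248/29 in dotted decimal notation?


/29 means 29 network bits, 3 host bits
Binary: 11111111111111111111111111111000
Mask: 255.255.255.248


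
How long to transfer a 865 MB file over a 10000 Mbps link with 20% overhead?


Effective throughput = 10000 * (1 - 20/100) = 8000 Mbps
File size in Mb = 865 * 8 = 6920 Mb
Time = 6920 / 8000
Time = 0.865 seconds


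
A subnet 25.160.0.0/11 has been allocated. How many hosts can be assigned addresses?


Host bits = 32 - 11 = 21
Total addresses = 2^21 = 2097152
Usable = total - 2 (network and broadcast)
Usable hosts: 2097150


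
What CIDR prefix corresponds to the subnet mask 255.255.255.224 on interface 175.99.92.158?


Binary: 11111111.11111111.11111111.11100000
Count leading 1s
Prefix: /27


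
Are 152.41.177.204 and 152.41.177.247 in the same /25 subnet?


Mask: 255.255.255.128
152.41.177.204 AND mask = 152.41.177.128
152.41.177.247 AND mask = 152.41.177.128
Yes, same subnet (152.41.177.128)


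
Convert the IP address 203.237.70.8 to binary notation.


203 = 11001011
237 = 11101101
70 = 01000110
8 = 00001000
Binary: 11001011.11101101.01000110.00001000


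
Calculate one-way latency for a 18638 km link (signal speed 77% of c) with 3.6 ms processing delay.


Speed = 0.77 * 3e5 km/s = 231000 km/s
Propagation delay = 18638 / 231000 = 0.0807 s = 80.684 ms
Processing delay = 3.6 ms
Total one-way latency = 84.284 ms


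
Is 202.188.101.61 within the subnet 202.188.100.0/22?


Subnet network: 202.188.100.0
Test IP AND mask: 202.188.100.0
Yes, 202.188.101.61 is in 202.188.100.0/22


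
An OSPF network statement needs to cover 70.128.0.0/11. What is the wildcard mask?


Subnet mask: 255.224.0.0
Wildcard = 255.255.255.255 - subnet mask
255 - 255 = 0
255 - 224 = 31
255 - 0 = 255
255 - 0 = 255
Wildcard: 0.31.255.255


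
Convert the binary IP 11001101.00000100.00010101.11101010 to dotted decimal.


11001101 = 205
00000100 = 4
00010101 = 21
11101010 = 234
IP: 205.4.21.234


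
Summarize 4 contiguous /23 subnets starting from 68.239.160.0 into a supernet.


Original prefix: /23
Number of subnets: 4 = 2^2
New prefix = 23 - 2 = 21
Supernet: 68.239.160.0/21


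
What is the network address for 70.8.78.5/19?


IP:   01000110.00001000.01001110.00000101
Mask: 11111111.11111111.11100000.00000000
AND operation:
Net:  01000110.00001000.01000000.00000000
Network: 70.8.64.0/19


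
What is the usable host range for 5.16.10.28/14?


Network: 5.16.0.0
Broadcast: 5.19.255.255
First usable = network + 1
Last usable = broadcast - 1
Range: 5.16.0.1 to 5.19.255.254


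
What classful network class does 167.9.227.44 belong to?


First octet: 167
Binary: 10100111
10xxxxxx -> Class B (128-191)
Class B, default mask 255.255.0.0 (/16)


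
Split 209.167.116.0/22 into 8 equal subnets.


New prefix = 22 + 3 = 25
Each subnet has 128 addresses
  209.167.116.0/25
  209.167.116.128/25
  209.167.117.0/25
  209.167.117.128/25
  209.167.118.0/25
  209.167.118.128/25
  209.167.119.0/25
  209.167.119.128/25
Subnets: 209.167.116.0/25, 209.167.116.128/25, 209.167.117.0/25, 209.167.117.128/25, 209.167.118.0/25, 209.167.118.128/25, 209.167.119.0/25, 209.167.119.128/25


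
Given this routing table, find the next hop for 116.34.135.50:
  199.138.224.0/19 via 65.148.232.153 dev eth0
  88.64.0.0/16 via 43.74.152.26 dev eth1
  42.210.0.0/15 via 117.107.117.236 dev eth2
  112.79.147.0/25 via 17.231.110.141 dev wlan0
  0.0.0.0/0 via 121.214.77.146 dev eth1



Longest prefix match for 116.34.135.50:
  /19 199.138.224.0: no
  /16 88.64.0.0: no
  /15 42.210.0.0: no
  /25 112.79.147.0: no
  /0 0.0.0.0: MATCH
Selected: next-hop 121.214.77.146 via eth1 (matched /0)


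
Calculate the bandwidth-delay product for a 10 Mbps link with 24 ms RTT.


BDP = bandwidth * RTT
= 10 Mbps * 24 ms
= 10 * 1e6 * 24 / 1000 bits
= 240000 bits
= 30000 bytes
= 29.2969 KB
BDP = 240000 bits (30000 bytes)


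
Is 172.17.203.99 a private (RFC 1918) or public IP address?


RFC 1918 private ranges:
  10.0.0.0/8 (10.0.0.0 - 10.255.255.255)
  172.16.0.0/12 (172.16.0.0 - 172.31.255.255)
  192.168.0.0/16 (192.168.0.0 - 192.168.255.255)
Private (in 172.16.0.0/12)


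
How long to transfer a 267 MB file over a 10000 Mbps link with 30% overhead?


Effective throughput = 10000 * (1 - 30/100) = 7000 Mbps
File size in Mb = 267 * 8 = 2136 Mb
Time = 2136 / 7000
Time = 0.3051 seconds


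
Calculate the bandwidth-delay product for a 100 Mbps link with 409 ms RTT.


BDP = bandwidth * RTT
= 100 Mbps * 409 ms
= 100 * 1e6 * 409 / 1000 bits
= 40900000 bits
= 5112500 bytes
= 4992.6758 KB
BDP = 40900000 bits (5112500 bytes)


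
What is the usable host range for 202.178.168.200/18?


Network: 202.178.128.0
Broadcast: 202.178.191.255
First usable = network + 1
Last usable = broadcast - 1
Range: 202.178.128.1 to 202.178.191.254


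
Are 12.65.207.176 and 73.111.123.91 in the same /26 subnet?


Mask: 255.255.255.192
12.65.207.176 AND mask = 12.65.207.128
73.111.123.91 AND mask = 73.111.123.64
No, different subnets (12.65.207.128 vs 73.111.123.64)
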